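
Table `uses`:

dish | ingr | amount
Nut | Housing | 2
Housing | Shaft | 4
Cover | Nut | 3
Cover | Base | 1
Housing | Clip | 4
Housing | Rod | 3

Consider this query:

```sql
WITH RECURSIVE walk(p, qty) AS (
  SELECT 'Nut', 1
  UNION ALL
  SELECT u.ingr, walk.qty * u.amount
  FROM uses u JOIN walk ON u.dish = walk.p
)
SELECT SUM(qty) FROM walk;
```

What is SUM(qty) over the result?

Base: (Nut, qty=1).
Iteration 1: components of {Nut} -> Housing = 1*2 = 2.
Iteration 2: components of {Housing} -> Clip = 2*4 = 8, Rod = 2*3 = 6, Shaft = 2*4 = 8.
Iteration 3: no further components; recursion stops.
SUM(qty) = 1 + 2 + 8 + 6 + 8 = 25.

25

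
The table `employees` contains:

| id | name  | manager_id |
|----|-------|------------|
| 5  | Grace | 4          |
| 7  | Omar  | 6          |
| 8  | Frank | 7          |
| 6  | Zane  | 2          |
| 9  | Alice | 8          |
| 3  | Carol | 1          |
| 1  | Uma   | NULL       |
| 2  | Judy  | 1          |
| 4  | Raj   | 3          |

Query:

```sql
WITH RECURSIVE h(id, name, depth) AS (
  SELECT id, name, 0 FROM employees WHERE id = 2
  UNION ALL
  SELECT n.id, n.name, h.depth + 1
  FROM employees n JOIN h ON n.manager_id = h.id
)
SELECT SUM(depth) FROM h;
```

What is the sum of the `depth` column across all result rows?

Base: id=2 (Judy) at depth 0.
Iteration 1: rows with manager_id in {2} -> Zane (id 6, depth 1).
Iteration 2: rows with manager_id in {6} -> Omar (id 7, depth 2).
Iteration 3: rows with manager_id in {7} -> Frank (id 8, depth 3).
Iteration 4: rows with manager_id in {8} -> Alice (id 9, depth 4).
Iteration 5: no rows with manager_id in {9}; recursion stops.
SUM(depth) = 0 + 1 + 2 + 3 + 4 = 10.

10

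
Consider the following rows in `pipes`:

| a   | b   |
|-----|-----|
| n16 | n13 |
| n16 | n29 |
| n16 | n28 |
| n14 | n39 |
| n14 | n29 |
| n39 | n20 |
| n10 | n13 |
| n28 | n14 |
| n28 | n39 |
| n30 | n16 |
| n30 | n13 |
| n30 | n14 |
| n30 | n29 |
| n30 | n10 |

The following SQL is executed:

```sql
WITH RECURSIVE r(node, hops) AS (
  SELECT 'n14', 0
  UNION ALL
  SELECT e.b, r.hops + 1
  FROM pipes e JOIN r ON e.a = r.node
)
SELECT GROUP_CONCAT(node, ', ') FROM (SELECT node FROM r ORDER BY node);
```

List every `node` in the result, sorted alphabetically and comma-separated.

Base: (n14, hops=0).
Iteration 1: edges from {n14} -> (n29, hops=1), (n39, hops=1).
Iteration 2: edges from {n29,n39} -> (n20, hops=2).
Iteration 3: no outgoing edges from {n20}; recursion stops.

n14, n20, n29, n39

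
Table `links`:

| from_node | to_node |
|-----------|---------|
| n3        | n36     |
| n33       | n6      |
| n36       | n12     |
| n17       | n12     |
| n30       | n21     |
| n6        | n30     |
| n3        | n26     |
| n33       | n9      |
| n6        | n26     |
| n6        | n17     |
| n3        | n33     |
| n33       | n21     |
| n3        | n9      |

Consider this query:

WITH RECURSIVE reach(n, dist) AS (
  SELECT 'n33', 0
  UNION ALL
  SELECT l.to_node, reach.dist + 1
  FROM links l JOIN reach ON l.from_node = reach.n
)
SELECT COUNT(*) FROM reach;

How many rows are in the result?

9

Base: (n33, dist=0).
Iteration 1: edges from {n33} -> (n21, dist=1), (n6, dist=1), (n9, dist=1).
Iteration 2: edges from {n21,n6,n9} -> (n17, dist=2), (n26, dist=2), (n30, dist=2).
Iteration 3: edges from {n17,n26,n30} -> (n12, dist=3), (n21, dist=3).
Iteration 4: no outgoing edges from {n12,n21}; recursion stops.
Total rows emitted: 9.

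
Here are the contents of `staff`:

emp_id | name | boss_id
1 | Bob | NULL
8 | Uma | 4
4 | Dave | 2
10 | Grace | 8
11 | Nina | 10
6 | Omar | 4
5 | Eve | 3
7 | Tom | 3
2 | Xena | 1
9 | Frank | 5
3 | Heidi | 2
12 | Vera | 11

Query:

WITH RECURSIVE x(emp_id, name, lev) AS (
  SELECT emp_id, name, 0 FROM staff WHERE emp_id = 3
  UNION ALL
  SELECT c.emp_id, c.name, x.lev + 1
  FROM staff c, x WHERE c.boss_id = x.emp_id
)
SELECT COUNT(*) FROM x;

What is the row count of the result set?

Base: emp_id=3 (Heidi) at lev 0.
Iteration 1: rows with boss_id in {3} -> Eve (id 5, lev 1), Tom (id 7, lev 1).
Iteration 2: rows with boss_id in {5,7} -> Frank (id 9, lev 2).
Iteration 3: no rows with boss_id in {9}; recursion stops.
Total rows emitted: 4.

4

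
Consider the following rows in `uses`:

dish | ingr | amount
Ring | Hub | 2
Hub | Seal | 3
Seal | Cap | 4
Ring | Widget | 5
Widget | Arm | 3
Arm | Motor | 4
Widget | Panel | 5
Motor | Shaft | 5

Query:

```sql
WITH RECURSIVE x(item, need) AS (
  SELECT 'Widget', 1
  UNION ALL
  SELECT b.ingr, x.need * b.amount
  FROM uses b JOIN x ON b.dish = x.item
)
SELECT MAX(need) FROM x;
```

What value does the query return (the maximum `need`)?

Base: (Widget, need=1).
Iteration 1: components of {Widget} -> Arm = 1*3 = 3, Panel = 1*5 = 5.
Iteration 2: components of {Arm,Panel} -> Motor = 3*4 = 12.
Iteration 3: components of {Motor} -> Shaft = 12*5 = 60.
Iteration 4: no further components; recursion stops.
need values: 1, 3, 5, 12, 60; the maximum is 60.

60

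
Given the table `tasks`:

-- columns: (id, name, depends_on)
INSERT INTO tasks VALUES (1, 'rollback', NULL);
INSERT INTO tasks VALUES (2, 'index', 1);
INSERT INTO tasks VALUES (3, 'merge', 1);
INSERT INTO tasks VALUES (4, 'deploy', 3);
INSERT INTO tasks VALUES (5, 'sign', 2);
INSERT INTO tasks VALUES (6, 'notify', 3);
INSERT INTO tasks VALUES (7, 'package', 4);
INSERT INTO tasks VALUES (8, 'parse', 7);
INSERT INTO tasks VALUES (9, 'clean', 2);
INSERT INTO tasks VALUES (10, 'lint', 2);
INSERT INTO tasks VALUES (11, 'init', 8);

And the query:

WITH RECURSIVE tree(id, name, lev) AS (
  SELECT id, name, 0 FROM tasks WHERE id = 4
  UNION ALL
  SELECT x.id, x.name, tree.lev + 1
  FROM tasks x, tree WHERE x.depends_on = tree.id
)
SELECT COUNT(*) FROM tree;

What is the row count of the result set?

Base: id=4 (deploy) at lev 0.
Iteration 1: rows with depends_on in {4} -> package (id 7, lev 1).
Iteration 2: rows with depends_on in {7} -> parse (id 8, lev 2).
Iteration 3: rows with depends_on in {8} -> init (id 11, lev 3).
Iteration 4: no rows with depends_on in {11}; recursion stops.
Total rows emitted: 4.

4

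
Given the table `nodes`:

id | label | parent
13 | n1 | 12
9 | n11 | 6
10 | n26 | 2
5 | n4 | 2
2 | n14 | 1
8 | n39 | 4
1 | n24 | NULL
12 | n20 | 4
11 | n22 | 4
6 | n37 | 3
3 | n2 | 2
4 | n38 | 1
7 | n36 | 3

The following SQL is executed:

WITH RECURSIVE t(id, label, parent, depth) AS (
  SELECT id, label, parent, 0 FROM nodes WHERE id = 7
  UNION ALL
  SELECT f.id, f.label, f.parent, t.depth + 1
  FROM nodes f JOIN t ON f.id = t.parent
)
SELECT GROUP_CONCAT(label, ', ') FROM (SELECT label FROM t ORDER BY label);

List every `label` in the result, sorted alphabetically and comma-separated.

n14, n2, n24, n36

Base: id=7 (n36), parent=3, depth 0.
Iteration 1: join on id=3 -> n2 (id 3, parent=2, depth 1).
Iteration 2: join on id=2 -> n14 (id 2, parent=1, depth 2).
Iteration 3: join on id=1 -> n24 (id 1, parent=NULL, depth 3).
Iteration 4: parent is NULL; no match; recursion stops.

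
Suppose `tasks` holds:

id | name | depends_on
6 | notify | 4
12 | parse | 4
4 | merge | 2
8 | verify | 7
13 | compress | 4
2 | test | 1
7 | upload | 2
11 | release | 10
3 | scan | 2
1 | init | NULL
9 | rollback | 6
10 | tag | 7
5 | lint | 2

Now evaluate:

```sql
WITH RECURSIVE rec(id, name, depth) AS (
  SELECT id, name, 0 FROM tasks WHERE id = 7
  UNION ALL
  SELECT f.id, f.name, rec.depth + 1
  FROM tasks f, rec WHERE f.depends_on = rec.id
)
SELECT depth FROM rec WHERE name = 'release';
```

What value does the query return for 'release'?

2

Base: id=7 (upload) at depth 0.
Iteration 1: rows with depends_on in {7} -> verify (id 8, depth 1), tag (id 10, depth 1).
Iteration 2: rows with depends_on in {8,10} -> release (id 11, depth 2).
Iteration 3: no rows with depends_on in {11}; recursion stops.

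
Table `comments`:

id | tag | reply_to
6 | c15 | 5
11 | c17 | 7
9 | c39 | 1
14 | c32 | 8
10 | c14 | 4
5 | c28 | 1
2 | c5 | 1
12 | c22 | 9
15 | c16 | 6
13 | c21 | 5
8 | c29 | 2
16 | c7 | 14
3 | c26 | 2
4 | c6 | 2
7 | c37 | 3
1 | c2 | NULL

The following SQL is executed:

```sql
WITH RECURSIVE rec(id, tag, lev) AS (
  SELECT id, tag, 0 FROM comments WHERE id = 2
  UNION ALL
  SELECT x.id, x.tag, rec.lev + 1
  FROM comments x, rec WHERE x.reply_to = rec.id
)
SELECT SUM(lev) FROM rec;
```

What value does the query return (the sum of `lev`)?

15

Base: id=2 (c5) at lev 0.
Iteration 1: rows with reply_to in {2} -> c26 (id 3, lev 1), c6 (id 4, lev 1), c29 (id 8, lev 1).
Iteration 2: rows with reply_to in {3,4,8} -> c37 (id 7, lev 2), c14 (id 10, lev 2), c32 (id 14, lev 2).
Iteration 3: rows with reply_to in {7,10,14} -> c17 (id 11, lev 3), c7 (id 16, lev 3).
Iteration 4: no rows with reply_to in {11,16}; recursion stops.
SUM(lev) = 0 + 1 + 1 + 1 + 2 + 2 + 2 + 3 + 3 = 15.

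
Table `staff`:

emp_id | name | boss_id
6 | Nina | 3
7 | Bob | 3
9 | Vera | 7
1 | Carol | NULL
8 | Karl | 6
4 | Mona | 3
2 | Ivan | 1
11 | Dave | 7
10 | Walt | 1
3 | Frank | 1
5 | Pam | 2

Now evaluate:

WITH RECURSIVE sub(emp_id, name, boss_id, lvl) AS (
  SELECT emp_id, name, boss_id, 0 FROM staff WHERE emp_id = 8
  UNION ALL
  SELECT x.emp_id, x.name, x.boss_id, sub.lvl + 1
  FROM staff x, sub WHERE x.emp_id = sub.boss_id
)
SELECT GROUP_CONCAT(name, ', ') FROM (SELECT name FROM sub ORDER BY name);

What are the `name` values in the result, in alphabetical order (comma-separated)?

Carol, Frank, Karl, Nina

Base: emp_id=8 (Karl), boss_id=6, lvl 0.
Iteration 1: join on emp_id=6 -> Nina (id 6, boss_id=3, lvl 1).
Iteration 2: join on emp_id=3 -> Frank (id 3, boss_id=1, lvl 2).
Iteration 3: join on emp_id=1 -> Carol (id 1, boss_id=NULL, lvl 3).
Iteration 4: boss_id is NULL; no match; recursion stops.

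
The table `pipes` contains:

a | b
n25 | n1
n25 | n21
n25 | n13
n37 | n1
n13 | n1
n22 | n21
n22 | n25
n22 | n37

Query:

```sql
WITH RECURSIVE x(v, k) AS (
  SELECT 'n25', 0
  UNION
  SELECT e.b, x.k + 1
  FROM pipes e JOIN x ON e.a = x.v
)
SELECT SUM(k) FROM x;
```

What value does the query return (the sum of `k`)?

5

Base: (n25, k=0).
Iteration 1: edges from {n25} -> (n1, k=1), (n13, k=1), (n21, k=1).
Iteration 2: edges from {n1,n13,n21} -> (n1, k=2).
Iteration 3: no outgoing edges from {n1}; recursion stops.
SUM(k) = 0 + 1 + 1 + 1 + 2 = 5.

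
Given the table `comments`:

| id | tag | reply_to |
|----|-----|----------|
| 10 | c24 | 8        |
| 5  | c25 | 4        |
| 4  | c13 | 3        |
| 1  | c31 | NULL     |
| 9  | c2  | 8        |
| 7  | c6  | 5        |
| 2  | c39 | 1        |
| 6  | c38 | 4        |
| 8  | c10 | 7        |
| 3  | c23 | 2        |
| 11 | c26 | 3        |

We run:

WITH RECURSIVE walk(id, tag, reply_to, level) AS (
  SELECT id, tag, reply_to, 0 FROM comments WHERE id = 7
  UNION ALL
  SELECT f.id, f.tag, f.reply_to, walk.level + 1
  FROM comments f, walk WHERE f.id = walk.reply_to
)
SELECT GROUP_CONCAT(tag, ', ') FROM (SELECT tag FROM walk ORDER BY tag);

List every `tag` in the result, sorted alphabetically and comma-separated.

Base: id=7 (c6), reply_to=5, level 0.
Iteration 1: join on id=5 -> c25 (id 5, reply_to=4, level 1).
Iteration 2: join on id=4 -> c13 (id 4, reply_to=3, level 2).
Iteration 3: join on id=3 -> c23 (id 3, reply_to=2, level 3).
Iteration 4: join on id=2 -> c39 (id 2, reply_to=1, level 4).
Iteration 5: join on id=1 -> c31 (id 1, reply_to=NULL, level 5).
Iteration 6: reply_to is NULL; no match; recursion stops.

c13, c23, c25, c31, c39, c6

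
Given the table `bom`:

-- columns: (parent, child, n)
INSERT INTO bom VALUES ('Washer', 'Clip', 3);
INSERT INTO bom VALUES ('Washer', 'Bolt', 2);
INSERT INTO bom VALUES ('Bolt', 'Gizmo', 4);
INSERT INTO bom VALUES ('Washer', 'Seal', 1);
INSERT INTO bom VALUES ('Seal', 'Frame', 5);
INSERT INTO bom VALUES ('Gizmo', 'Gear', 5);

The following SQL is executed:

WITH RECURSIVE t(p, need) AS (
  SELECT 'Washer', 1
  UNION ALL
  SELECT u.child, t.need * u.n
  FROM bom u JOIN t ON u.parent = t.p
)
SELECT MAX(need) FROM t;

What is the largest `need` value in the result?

40

Base: (Washer, need=1).
Iteration 1: components of {Washer} -> Bolt = 1*2 = 2, Clip = 1*3 = 3, Seal = 1*1 = 1.
Iteration 2: components of {Bolt,Clip,Seal} -> Frame = 1*5 = 5, Gizmo = 2*4 = 8.
Iteration 3: components of {Frame,Gizmo} -> Gear = 8*5 = 40.
Iteration 4: no further components; recursion stops.
need values: 1, 3, 2, 1, 8, 5, 40; the maximum is 40.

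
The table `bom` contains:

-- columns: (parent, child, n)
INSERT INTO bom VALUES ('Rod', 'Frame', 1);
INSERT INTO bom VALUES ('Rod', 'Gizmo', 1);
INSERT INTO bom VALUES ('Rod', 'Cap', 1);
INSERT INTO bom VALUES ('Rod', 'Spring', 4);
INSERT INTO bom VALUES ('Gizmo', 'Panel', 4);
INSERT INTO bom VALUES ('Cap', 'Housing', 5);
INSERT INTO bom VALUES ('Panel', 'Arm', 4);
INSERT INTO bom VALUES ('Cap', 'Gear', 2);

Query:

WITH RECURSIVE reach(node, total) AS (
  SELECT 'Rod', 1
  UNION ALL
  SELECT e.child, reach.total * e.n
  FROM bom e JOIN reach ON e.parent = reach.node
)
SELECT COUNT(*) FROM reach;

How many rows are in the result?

Base: (Rod, total=1).
Iteration 1: components of {Rod} -> Cap = 1*1 = 1, Frame = 1*1 = 1, Gizmo = 1*1 = 1, Spring = 1*4 = 4.
Iteration 2: components of {Cap,Frame,Gizmo,Spring} -> Gear = 1*2 = 2, Housing = 1*5 = 5, Panel = 1*4 = 4.
Iteration 3: components of {Gear,Housing,Panel} -> Arm = 4*4 = 16.
Iteration 4: no further components; recursion stops.
Total rows emitted: 9.

9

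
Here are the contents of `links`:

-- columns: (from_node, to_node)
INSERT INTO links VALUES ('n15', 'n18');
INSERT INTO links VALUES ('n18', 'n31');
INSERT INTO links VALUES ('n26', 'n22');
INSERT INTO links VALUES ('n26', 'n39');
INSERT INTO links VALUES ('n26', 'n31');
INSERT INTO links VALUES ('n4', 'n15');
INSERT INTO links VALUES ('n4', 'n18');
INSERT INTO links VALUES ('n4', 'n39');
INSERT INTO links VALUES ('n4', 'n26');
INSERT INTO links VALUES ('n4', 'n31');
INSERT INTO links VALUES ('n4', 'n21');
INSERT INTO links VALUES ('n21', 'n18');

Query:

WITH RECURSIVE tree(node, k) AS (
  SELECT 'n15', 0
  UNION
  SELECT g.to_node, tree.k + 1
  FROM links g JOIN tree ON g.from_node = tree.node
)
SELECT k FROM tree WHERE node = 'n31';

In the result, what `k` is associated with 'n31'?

2

Base: (n15, k=0).
Iteration 1: edges from {n15} -> (n18, k=1).
Iteration 2: edges from {n18} -> (n31, k=2).
Iteration 3: no outgoing edges from {n31}; recursion stops.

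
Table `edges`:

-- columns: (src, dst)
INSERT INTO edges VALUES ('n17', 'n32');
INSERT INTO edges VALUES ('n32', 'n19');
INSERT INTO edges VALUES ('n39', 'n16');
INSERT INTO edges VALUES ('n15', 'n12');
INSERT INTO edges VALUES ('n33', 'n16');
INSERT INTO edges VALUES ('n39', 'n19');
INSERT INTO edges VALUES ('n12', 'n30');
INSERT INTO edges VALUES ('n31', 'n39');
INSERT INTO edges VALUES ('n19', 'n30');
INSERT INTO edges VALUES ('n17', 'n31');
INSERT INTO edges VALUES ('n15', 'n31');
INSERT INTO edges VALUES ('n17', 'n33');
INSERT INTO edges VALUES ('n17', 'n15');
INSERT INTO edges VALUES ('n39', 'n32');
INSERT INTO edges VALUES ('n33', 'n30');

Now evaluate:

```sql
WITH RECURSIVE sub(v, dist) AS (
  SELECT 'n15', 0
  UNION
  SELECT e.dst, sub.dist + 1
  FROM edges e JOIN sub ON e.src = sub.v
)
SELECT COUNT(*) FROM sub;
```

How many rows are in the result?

Base: (n15, dist=0).
Iteration 1: edges from {n15} -> (n12, dist=1), (n31, dist=1).
Iteration 2: edges from {n12,n31} -> (n30, dist=2), (n39, dist=2).
Iteration 3: edges from {n30,n39} -> (n16, dist=3), (n19, dist=3), (n32, dist=3).
Iteration 4: edges from {n16,n19,n32} -> (n19, dist=4), (n30, dist=4).
Iteration 5: edges from {n19,n30} -> (n30, dist=5).
Iteration 6: no outgoing edges from {n30}; recursion stops.
Total rows emitted: 11.

11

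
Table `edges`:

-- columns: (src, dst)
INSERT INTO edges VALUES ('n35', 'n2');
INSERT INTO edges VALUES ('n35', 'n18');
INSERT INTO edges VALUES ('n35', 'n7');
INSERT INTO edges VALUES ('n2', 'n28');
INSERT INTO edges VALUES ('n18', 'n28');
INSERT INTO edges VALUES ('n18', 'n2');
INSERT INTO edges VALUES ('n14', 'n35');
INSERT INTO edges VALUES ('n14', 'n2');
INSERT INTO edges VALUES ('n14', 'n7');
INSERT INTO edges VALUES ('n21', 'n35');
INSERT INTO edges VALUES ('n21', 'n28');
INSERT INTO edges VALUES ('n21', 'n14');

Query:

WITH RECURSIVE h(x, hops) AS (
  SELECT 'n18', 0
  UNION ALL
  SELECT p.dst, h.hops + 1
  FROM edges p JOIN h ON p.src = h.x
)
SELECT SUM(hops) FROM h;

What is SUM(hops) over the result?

Base: (n18, hops=0).
Iteration 1: edges from {n18} -> (n2, hops=1), (n28, hops=1).
Iteration 2: edges from {n2,n28} -> (n28, hops=2).
Iteration 3: no outgoing edges from {n28}; recursion stops.
SUM(hops) = 0 + 1 + 1 + 2 = 4.

4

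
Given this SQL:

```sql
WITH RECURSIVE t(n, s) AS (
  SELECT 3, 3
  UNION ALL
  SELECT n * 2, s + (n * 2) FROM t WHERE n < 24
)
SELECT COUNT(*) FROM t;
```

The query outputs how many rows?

Base: n=3, s=3.
Iteration 1: 3 < 24 holds -> n = 3 * 2 = 6, s = 3 + 6 = 9.
Iteration 2: 6 < 24 holds -> n = 6 * 2 = 12, s = 9 + 12 = 21.
Iteration 3: 12 < 24 holds -> n = 12 * 2 = 24, s = 21 + 24 = 45.
Iteration 4: 24 < 24 fails; recursion stops.
Total rows emitted: 4.

4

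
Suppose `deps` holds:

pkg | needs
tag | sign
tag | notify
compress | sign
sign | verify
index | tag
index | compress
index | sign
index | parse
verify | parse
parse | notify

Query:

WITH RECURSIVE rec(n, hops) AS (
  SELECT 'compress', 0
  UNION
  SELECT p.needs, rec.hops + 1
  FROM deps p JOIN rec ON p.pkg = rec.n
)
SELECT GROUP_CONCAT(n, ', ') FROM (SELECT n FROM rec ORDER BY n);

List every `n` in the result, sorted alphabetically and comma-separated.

compress, notify, parse, sign, verify

Base: (compress, hops=0).
Iteration 1: edges from {compress} -> (sign, hops=1).
Iteration 2: edges from {sign} -> (verify, hops=2).
Iteration 3: edges from {verify} -> (parse, hops=3).
Iteration 4: edges from {parse} -> (notify, hops=4).
Iteration 5: no outgoing edges from {notify}; recursion stops.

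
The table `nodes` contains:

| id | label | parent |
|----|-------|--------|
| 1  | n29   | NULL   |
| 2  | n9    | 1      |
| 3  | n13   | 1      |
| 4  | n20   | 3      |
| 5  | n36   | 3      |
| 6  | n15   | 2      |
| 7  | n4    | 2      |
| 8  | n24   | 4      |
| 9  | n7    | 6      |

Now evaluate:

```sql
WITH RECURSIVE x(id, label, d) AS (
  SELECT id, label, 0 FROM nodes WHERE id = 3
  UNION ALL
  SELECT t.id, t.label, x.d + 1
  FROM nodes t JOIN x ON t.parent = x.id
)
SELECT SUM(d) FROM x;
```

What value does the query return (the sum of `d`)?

Base: id=3 (n13) at d 0.
Iteration 1: rows with parent in {3} -> n20 (id 4, d 1), n36 (id 5, d 1).
Iteration 2: rows with parent in {4,5} -> n24 (id 8, d 2).
Iteration 3: no rows with parent in {8}; recursion stops.
SUM(d) = 0 + 1 + 1 + 2 = 4.

4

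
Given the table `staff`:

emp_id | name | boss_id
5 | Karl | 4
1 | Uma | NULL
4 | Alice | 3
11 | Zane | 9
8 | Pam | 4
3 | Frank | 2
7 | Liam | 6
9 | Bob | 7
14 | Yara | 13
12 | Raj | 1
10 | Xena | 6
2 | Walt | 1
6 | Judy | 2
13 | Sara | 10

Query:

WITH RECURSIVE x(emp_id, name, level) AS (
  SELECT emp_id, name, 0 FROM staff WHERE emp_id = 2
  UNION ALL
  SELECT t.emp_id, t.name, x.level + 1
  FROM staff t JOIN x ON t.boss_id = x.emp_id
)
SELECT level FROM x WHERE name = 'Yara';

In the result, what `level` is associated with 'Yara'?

Base: emp_id=2 (Walt) at level 0.
Iteration 1: rows with boss_id in {2} -> Frank (id 3, level 1), Judy (id 6, level 1).
Iteration 2: rows with boss_id in {3,6} -> Alice (id 4, level 2), Liam (id 7, level 2), Xena (id 10, level 2).
Iteration 3: rows with boss_id in {4,7,10} -> Karl (id 5, level 3), Pam (id 8, level 3), Bob (id 9, level 3), Sara (id 13, level 3).
Iteration 4: rows with boss_id in {5,8,9,13} -> Zane (id 11, level 4), Yara (id 14, level 4).
Iteration 5: no rows with boss_id in {11,14}; recursion stops.

4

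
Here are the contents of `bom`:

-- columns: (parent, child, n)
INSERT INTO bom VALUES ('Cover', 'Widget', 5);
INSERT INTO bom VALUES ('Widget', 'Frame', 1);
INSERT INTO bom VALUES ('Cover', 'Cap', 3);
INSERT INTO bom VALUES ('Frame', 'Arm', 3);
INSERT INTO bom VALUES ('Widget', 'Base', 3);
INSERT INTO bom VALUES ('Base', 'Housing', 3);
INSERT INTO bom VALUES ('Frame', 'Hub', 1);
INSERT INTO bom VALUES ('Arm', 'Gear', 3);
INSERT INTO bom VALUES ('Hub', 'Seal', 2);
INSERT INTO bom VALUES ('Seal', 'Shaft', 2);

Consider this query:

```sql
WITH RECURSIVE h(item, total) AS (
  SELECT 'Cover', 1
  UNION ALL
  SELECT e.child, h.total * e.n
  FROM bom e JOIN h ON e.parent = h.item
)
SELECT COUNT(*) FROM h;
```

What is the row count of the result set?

Base: (Cover, total=1).
Iteration 1: components of {Cover} -> Cap = 1*3 = 3, Widget = 1*5 = 5.
Iteration 2: components of {Cap,Widget} -> Base = 5*3 = 15, Frame = 5*1 = 5.
Iteration 3: components of {Base,Frame} -> Arm = 5*3 = 15, Housing = 15*3 = 45, Hub = 5*1 = 5.
Iteration 4: components of {Arm,Housing,Hub} -> Gear = 15*3 = 45, Seal = 5*2 = 10.
Iteration 5: components of {Gear,Seal} -> Shaft = 10*2 = 20.
Iteration 6: no further components; recursion stops.
Total rows emitted: 11.

11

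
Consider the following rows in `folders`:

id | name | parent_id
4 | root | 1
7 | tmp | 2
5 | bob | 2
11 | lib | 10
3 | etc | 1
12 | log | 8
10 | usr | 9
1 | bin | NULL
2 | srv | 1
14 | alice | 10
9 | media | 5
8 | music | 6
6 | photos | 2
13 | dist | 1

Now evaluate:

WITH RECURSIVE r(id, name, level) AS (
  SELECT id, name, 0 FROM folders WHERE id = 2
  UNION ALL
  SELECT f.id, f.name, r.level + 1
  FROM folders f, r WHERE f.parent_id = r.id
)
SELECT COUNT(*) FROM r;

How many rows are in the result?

Base: id=2 (srv) at level 0.
Iteration 1: rows with parent_id in {2} -> bob (id 5, level 1), photos (id 6, level 1), tmp (id 7, level 1).
Iteration 2: rows with parent_id in {5,6,7} -> music (id 8, level 2), media (id 9, level 2).
Iteration 3: rows with parent_id in {8,9} -> usr (id 10, level 3), log (id 12, level 3).
Iteration 4: rows with parent_id in {10,12} -> lib (id 11, level 4), alice (id 14, level 4).
Iteration 5: no rows with parent_id in {11,14}; recursion stops.
Total rows emitted: 10.

10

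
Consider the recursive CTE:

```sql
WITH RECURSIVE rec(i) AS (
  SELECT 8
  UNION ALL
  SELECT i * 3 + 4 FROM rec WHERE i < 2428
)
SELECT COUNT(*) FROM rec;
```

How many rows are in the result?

Base: i=8.
Iteration 1: 8 < 2428 holds -> i = 8 * 3 + 4 = 28.
Iteration 2: 28 < 2428 holds -> i = 28 * 3 + 4 = 88.
Iteration 3: 88 < 2428 holds -> i = 88 * 3 + 4 = 268.
Iteration 4: 268 < 2428 holds -> i = 268 * 3 + 4 = 808.
Iteration 5: 808 < 2428 holds -> i = 808 * 3 + 4 = 2428.
Iteration 6: 2428 < 2428 fails; recursion stops.
Total rows emitted: 6.

6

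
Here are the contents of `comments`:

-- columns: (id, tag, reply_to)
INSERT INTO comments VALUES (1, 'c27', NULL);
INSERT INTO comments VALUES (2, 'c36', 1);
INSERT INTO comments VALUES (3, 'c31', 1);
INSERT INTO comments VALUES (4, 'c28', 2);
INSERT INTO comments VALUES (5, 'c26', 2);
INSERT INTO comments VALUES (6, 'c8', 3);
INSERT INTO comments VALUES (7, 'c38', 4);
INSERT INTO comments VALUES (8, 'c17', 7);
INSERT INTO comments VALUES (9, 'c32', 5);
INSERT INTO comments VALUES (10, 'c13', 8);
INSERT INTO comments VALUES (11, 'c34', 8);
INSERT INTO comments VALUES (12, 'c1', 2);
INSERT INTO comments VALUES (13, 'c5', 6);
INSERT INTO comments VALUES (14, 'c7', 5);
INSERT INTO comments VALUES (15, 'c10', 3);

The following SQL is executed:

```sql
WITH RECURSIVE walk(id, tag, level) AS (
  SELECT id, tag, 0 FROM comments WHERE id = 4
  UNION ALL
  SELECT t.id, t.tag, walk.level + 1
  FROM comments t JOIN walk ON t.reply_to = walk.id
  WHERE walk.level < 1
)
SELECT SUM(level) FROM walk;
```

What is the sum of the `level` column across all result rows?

Base: id=4 (c28) at level 0.
Iteration 1: rows with reply_to in {4} -> c38 (id 7, level 1).
Iteration 2: level < 1 fails for all current rows; recursion stops.
SUM(level) = 0 + 1 = 1.

1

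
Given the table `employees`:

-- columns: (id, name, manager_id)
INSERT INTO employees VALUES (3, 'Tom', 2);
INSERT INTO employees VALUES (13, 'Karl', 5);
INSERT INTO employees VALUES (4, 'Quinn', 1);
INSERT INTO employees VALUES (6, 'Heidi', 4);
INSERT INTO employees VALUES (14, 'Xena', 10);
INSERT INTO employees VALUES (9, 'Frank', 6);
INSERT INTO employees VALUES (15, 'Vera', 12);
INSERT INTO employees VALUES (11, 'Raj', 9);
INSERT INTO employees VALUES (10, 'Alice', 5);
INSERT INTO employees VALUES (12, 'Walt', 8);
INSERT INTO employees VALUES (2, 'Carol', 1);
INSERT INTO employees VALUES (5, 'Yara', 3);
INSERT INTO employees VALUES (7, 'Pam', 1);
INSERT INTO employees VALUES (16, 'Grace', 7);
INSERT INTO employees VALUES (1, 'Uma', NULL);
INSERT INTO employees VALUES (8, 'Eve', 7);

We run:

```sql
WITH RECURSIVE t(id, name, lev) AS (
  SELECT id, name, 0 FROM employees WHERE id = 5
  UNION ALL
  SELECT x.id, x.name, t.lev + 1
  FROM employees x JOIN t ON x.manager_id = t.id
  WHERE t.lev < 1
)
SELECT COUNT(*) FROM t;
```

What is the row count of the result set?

3

Base: id=5 (Yara) at lev 0.
Iteration 1: rows with manager_id in {5} -> Alice (id 10, lev 1), Karl (id 13, lev 1).
Iteration 2: lev < 1 fails for all current rows; recursion stops.
Total rows emitted: 3.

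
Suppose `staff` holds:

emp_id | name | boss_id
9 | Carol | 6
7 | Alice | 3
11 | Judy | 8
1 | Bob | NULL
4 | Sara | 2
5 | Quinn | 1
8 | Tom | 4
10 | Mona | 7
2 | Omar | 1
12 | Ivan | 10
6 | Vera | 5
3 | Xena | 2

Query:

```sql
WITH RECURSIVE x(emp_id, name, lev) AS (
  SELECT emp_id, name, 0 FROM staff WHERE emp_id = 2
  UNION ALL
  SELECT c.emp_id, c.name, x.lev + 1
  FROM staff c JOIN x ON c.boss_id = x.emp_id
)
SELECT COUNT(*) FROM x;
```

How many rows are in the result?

8

Base: emp_id=2 (Omar) at lev 0.
Iteration 1: rows with boss_id in {2} -> Xena (id 3, lev 1), Sara (id 4, lev 1).
Iteration 2: rows with boss_id in {3,4} -> Alice (id 7, lev 2), Tom (id 8, lev 2).
Iteration 3: rows with boss_id in {7,8} -> Mona (id 10, lev 3), Judy (id 11, lev 3).
Iteration 4: rows with boss_id in {10,11} -> Ivan (id 12, lev 4).
Iteration 5: no rows with boss_id in {12}; recursion stops.
Total rows emitted: 8.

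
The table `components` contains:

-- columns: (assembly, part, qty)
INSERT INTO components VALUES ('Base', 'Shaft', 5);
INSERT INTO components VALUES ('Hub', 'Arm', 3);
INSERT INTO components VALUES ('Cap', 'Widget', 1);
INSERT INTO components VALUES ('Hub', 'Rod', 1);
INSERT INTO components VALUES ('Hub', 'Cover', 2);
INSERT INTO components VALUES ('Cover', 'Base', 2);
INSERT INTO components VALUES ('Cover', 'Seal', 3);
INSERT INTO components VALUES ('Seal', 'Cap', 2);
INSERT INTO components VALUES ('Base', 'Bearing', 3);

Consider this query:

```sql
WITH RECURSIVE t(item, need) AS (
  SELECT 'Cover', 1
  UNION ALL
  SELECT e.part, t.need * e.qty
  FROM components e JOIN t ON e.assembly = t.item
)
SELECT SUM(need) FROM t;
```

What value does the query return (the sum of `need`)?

Base: (Cover, need=1).
Iteration 1: components of {Cover} -> Base = 1*2 = 2, Seal = 1*3 = 3.
Iteration 2: components of {Base,Seal} -> Bearing = 2*3 = 6, Cap = 3*2 = 6, Shaft = 2*5 = 10.
Iteration 3: components of {Bearing,Cap,Shaft} -> Widget = 6*1 = 6.
Iteration 4: no further components; recursion stops.
SUM(need) = 1 + 2 + 3 + 6 + 10 + 6 + 6 = 34.

34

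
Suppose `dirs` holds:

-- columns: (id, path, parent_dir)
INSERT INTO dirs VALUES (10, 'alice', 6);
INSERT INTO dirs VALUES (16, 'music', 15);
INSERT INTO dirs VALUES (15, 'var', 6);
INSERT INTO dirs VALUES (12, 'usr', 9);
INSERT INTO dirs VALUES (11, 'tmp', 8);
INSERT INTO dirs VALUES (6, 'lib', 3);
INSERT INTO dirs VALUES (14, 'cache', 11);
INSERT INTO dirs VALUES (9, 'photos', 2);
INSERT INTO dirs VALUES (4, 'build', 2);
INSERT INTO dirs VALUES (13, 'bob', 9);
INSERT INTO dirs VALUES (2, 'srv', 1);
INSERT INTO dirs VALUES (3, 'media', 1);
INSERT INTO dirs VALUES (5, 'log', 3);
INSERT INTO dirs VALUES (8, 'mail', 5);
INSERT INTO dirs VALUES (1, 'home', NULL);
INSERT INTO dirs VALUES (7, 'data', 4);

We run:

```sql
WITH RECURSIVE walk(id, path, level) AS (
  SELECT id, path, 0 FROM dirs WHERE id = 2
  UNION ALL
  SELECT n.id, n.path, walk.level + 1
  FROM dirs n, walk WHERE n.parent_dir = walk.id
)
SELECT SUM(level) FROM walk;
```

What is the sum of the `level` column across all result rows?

8

Base: id=2 (srv) at level 0.
Iteration 1: rows with parent_dir in {2} -> build (id 4, level 1), photos (id 9, level 1).
Iteration 2: rows with parent_dir in {4,9} -> data (id 7, level 2), usr (id 12, level 2), bob (id 13, level 2).
Iteration 3: no rows with parent_dir in {7,12,13}; recursion stops.
SUM(level) = 0 + 1 + 1 + 2 + 2 + 2 = 8.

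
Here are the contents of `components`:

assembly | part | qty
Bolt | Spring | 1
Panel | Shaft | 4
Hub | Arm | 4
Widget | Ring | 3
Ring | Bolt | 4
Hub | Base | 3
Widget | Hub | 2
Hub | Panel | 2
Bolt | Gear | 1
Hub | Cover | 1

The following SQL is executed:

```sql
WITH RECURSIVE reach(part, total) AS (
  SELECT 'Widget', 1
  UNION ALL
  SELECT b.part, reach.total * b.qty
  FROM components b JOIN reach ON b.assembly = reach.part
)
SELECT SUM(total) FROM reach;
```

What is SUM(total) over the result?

78

Base: (Widget, total=1).
Iteration 1: components of {Widget} -> Hub = 1*2 = 2, Ring = 1*3 = 3.
Iteration 2: components of {Hub,Ring} -> Arm = 2*4 = 8, Base = 2*3 = 6, Bolt = 3*4 = 12, Cover = 2*1 = 2, Panel = 2*2 = 4.
Iteration 3: components of {Arm,Base,Bolt,Cover,Panel} -> Gear = 12*1 = 12, Shaft = 4*4 = 16, Spring = 12*1 = 12.
Iteration 4: no further components; recursion stops.
SUM(total) = 1 + 3 + 2 + 12 + 8 + 6 + 4 + 2 + 12 + 12 + 16 = 78.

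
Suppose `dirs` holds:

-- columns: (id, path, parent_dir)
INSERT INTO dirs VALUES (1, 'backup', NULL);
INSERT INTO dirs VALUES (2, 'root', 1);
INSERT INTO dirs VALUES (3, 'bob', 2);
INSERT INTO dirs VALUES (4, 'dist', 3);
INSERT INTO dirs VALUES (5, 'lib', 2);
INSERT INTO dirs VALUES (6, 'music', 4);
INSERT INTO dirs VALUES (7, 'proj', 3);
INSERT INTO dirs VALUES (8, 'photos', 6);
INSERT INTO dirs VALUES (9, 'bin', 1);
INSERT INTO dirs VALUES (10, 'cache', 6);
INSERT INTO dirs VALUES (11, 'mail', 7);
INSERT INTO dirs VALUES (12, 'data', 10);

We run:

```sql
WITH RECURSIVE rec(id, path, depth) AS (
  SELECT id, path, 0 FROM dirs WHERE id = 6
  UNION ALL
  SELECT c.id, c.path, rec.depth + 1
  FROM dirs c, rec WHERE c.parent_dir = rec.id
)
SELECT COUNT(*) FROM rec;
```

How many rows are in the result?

Base: id=6 (music) at depth 0.
Iteration 1: rows with parent_dir in {6} -> photos (id 8, depth 1), cache (id 10, depth 1).
Iteration 2: rows with parent_dir in {8,10} -> data (id 12, depth 2).
Iteration 3: no rows with parent_dir in {12}; recursion stops.
Total rows emitted: 4.

4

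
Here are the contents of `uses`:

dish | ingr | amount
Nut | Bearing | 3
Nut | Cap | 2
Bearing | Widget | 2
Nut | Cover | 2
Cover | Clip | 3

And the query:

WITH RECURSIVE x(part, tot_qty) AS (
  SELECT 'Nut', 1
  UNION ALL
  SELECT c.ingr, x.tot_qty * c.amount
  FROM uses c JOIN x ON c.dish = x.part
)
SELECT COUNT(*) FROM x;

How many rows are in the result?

6

Base: (Nut, tot_qty=1).
Iteration 1: components of {Nut} -> Bearing = 1*3 = 3, Cap = 1*2 = 2, Cover = 1*2 = 2.
Iteration 2: components of {Bearing,Cap,Cover} -> Clip = 2*3 = 6, Widget = 3*2 = 6.
Iteration 3: no further components; recursion stops.
Total rows emitted: 6.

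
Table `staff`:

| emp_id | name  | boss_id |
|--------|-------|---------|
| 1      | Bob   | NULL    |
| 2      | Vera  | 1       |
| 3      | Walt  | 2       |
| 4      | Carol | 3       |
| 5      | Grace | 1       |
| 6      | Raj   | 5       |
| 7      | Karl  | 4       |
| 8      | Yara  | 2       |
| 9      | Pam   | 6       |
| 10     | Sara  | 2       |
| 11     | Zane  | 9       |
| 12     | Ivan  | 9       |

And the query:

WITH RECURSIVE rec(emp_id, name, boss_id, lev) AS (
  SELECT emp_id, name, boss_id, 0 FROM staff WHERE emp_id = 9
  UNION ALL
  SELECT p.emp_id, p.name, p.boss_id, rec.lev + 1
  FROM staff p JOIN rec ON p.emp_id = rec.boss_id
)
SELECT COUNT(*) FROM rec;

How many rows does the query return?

Base: emp_id=9 (Pam), boss_id=6, lev 0.
Iteration 1: join on emp_id=6 -> Raj (id 6, boss_id=5, lev 1).
Iteration 2: join on emp_id=5 -> Grace (id 5, boss_id=1, lev 2).
Iteration 3: join on emp_id=1 -> Bob (id 1, boss_id=NULL, lev 3).
Iteration 4: boss_id is NULL; no match; recursion stops.
Total rows emitted: 4.

4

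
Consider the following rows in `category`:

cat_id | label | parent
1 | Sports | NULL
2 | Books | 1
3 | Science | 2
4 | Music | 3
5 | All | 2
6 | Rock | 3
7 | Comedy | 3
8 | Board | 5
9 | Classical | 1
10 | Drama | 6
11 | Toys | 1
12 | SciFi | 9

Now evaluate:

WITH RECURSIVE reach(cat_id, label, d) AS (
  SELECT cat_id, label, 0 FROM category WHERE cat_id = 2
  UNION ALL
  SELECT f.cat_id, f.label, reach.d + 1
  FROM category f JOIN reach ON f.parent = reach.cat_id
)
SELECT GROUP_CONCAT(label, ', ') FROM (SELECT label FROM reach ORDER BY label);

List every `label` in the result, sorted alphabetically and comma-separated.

Base: cat_id=2 (Books) at d 0.
Iteration 1: rows with parent in {2} -> Science (id 3, d 1), All (id 5, d 1).
Iteration 2: rows with parent in {3,5} -> Music (id 4, d 2), Rock (id 6, d 2), Comedy (id 7, d 2), Board (id 8, d 2).
Iteration 3: rows with parent in {4,6,7,8} -> Drama (id 10, d 3).
Iteration 4: no rows with parent in {10}; recursion stops.

All, Board, Books, Comedy, Drama, Music, Rock, Science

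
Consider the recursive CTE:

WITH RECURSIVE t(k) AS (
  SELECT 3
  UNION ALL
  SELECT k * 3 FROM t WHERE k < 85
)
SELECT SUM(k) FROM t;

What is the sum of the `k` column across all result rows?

363

Base: k=3.
Iteration 1: 3 < 85 holds -> k = 3 * 3 = 9.
Iteration 2: 9 < 85 holds -> k = 9 * 3 = 27.
Iteration 3: 27 < 85 holds -> k = 27 * 3 = 81.
Iteration 4: 81 < 85 holds -> k = 81 * 3 = 243.
Iteration 5: 243 < 85 fails; recursion stops.
SUM(k) = 3 + 9 + 27 + 81 + 243 = 363.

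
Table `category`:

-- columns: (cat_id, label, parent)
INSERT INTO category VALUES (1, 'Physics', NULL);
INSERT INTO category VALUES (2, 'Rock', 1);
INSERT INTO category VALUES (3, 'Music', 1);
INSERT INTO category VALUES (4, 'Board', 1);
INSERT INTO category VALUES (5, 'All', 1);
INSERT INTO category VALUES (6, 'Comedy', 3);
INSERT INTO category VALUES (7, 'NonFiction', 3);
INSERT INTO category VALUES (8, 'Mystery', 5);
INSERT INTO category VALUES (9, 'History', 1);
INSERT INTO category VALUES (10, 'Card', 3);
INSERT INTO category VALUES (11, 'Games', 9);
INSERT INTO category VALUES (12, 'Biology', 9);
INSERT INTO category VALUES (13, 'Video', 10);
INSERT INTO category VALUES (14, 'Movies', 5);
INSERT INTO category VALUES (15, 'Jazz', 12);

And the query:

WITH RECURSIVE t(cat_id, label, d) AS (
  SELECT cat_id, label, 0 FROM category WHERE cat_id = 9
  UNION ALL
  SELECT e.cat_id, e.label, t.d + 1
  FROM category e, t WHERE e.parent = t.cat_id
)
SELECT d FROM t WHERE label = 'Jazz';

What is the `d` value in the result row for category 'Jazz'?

Base: cat_id=9 (History) at d 0.
Iteration 1: rows with parent in {9} -> Games (id 11, d 1), Biology (id 12, d 1).
Iteration 2: rows with parent in {11,12} -> Jazz (id 15, d 2).
Iteration 3: no rows with parent in {15}; recursion stops.

2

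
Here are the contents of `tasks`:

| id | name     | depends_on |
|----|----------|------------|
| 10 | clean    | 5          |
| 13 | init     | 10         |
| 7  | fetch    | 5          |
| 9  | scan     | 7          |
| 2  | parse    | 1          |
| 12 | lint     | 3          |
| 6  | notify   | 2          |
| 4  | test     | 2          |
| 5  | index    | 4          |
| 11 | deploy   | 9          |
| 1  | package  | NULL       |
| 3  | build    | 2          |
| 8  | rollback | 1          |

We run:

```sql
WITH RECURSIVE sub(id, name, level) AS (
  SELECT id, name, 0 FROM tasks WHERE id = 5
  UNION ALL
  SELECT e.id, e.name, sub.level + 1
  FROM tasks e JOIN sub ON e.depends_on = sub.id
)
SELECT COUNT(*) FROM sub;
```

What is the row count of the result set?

Base: id=5 (index) at level 0.
Iteration 1: rows with depends_on in {5} -> fetch (id 7, level 1), clean (id 10, level 1).
Iteration 2: rows with depends_on in {7,10} -> scan (id 9, level 2), init (id 13, level 2).
Iteration 3: rows with depends_on in {9,13} -> deploy (id 11, level 3).
Iteration 4: no rows with depends_on in {11}; recursion stops.
Total rows emitted: 6.

6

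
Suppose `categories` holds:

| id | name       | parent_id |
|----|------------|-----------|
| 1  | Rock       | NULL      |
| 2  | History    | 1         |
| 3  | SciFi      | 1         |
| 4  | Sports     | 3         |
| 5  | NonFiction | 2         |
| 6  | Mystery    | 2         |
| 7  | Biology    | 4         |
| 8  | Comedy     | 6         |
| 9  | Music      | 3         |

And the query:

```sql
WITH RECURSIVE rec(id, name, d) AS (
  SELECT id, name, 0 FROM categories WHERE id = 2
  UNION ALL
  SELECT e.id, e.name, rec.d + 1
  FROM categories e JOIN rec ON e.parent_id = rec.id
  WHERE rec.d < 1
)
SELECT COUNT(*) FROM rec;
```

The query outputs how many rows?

3

Base: id=2 (History) at d 0.
Iteration 1: rows with parent_id in {2} -> NonFiction (id 5, d 1), Mystery (id 6, d 1).
Iteration 2: d < 1 fails for all current rows; recursion stops.
Total rows emitted: 3.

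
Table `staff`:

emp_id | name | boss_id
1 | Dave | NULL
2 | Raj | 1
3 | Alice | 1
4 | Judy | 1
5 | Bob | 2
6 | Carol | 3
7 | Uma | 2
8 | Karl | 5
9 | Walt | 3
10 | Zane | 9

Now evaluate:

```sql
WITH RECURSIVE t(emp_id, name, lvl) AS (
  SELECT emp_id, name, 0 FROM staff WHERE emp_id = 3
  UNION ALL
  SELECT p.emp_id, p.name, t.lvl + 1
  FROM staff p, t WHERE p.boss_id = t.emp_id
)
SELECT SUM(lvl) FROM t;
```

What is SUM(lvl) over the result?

Base: emp_id=3 (Alice) at lvl 0.
Iteration 1: rows with boss_id in {3} -> Carol (id 6, lvl 1), Walt (id 9, lvl 1).
Iteration 2: rows with boss_id in {6,9} -> Zane (id 10, lvl 2).
Iteration 3: no rows with boss_id in {10}; recursion stops.
SUM(lvl) = 0 + 1 + 1 + 2 = 4.

4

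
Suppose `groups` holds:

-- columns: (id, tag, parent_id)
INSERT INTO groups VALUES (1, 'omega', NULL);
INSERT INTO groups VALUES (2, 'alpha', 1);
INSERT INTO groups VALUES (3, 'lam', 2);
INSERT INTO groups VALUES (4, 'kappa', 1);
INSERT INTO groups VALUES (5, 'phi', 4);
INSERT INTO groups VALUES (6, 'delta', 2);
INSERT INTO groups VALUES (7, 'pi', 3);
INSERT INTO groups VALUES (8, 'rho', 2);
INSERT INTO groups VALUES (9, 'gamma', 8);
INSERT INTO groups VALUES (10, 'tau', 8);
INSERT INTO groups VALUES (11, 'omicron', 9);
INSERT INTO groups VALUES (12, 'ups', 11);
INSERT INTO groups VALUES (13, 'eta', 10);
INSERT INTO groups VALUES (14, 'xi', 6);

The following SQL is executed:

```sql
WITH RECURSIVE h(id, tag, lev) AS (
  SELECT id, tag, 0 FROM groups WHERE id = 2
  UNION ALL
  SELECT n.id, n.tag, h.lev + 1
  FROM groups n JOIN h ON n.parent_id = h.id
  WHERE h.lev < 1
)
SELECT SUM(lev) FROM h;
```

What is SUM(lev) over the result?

3

Base: id=2 (alpha) at lev 0.
Iteration 1: rows with parent_id in {2} -> lam (id 3, lev 1), delta (id 6, lev 1), rho (id 8, lev 1).
Iteration 2: lev < 1 fails for all current rows; recursion stops.
SUM(lev) = 0 + 1 + 1 + 1 = 3.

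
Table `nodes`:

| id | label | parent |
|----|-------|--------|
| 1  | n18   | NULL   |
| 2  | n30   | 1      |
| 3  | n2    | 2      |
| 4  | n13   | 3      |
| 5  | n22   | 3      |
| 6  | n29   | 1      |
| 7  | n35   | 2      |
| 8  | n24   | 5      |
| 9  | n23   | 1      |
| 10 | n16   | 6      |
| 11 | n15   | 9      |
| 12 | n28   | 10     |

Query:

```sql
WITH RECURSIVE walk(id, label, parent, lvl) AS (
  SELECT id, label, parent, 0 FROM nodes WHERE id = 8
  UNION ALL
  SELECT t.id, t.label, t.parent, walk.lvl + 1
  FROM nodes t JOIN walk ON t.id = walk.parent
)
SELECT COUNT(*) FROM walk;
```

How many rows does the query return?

Base: id=8 (n24), parent=5, lvl 0.
Iteration 1: join on id=5 -> n22 (id 5, parent=3, lvl 1).
Iteration 2: join on id=3 -> n2 (id 3, parent=2, lvl 2).
Iteration 3: join on id=2 -> n30 (id 2, parent=1, lvl 3).
Iteration 4: join on id=1 -> n18 (id 1, parent=NULL, lvl 4).
Iteration 5: parent is NULL; no match; recursion stops.
Total rows emitted: 5.

5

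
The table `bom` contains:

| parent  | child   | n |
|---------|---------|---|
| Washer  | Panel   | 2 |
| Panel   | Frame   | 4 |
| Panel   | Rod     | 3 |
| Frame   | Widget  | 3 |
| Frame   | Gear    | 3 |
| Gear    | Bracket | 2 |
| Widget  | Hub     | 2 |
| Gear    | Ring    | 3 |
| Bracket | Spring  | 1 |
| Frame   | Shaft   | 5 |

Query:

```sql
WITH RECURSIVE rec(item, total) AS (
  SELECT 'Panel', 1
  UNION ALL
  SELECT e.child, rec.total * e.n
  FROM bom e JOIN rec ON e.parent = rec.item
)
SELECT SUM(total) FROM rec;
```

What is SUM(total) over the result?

160

Base: (Panel, total=1).
Iteration 1: components of {Panel} -> Frame = 1*4 = 4, Rod = 1*3 = 3.
Iteration 2: components of {Frame,Rod} -> Gear = 4*3 = 12, Shaft = 4*5 = 20, Widget = 4*3 = 12.
Iteration 3: components of {Gear,Shaft,Widget} -> Bracket = 12*2 = 24, Hub = 12*2 = 24, Ring = 12*3 = 36.
Iteration 4: components of {Bracket,Hub,Ring} -> Spring = 24*1 = 24.
Iteration 5: no further components; recursion stops.
SUM(total) = 1 + 4 + 3 + 12 + 12 + 20 + 24 + 24 + 36 + 24 = 160.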